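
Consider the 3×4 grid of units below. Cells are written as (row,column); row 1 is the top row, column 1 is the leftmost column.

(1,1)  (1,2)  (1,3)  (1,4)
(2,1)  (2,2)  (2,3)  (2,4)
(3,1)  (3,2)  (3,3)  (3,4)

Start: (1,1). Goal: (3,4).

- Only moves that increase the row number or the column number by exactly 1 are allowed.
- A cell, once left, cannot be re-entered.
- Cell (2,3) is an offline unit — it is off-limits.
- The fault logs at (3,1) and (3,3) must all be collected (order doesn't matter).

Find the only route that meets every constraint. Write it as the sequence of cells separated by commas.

Moves only go right or down, so the column and row indices never decrease.
Route from (1,1): down 2 to (3,1), right 3 to (3,4) — 5 moves in all.
Check: all required cells visited.

(1,1), (2,1), (3,1), (3,2), (3,3), (3,4)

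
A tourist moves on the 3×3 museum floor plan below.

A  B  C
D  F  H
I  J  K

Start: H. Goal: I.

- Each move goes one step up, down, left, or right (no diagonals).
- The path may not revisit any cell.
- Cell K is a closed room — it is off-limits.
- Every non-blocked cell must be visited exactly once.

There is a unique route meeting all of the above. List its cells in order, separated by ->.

Need to visit all 8 open cells exactly once, starting at H and ending at I.
Cell A has only two open neighbours (D and B), so the path must pass straight through it: one of those is the cell it's entered from and the other is where it exits.
Route from H: up to C, 2× left (reaching A), down to D, right to F, down to J, left to I — 7 moves in all.
Check: all 8 open cells covered.

H -> C -> B -> A -> D -> F -> J -> I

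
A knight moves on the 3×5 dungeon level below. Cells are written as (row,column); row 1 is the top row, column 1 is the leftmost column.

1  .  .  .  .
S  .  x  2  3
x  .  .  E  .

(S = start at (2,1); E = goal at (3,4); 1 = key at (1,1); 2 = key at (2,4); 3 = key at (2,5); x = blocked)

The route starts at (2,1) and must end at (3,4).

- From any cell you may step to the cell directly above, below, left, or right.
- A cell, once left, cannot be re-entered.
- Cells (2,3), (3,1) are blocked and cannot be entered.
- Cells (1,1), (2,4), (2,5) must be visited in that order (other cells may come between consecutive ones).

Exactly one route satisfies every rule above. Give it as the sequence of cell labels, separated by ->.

(2,1) -> (1,1) -> (1,2) -> (1,3) -> (1,4) -> (2,4) -> (2,5) -> (3,5) -> (3,4)

The waypoints must appear in the order (1,1), (2,4), (2,5), with no cell reused.
Route from (2,1): up to (1,1), 3× right (reaching (1,4)), down to (2,4), right to (2,5), down to (3,5), left to (3,4) — 8 moves in all.
Check: order respected (1 at step 1, 2 at step 5, 3 at step 6).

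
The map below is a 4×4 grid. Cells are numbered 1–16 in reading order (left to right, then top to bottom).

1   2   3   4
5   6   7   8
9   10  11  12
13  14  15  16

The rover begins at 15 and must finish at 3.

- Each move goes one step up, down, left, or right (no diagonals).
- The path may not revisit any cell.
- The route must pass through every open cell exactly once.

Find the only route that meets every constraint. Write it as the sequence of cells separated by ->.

15 -> 16 -> 12 -> 11 -> 10 -> 14 -> 13 -> 9 -> 5 -> 1 -> 2 -> 6 -> 7 -> 8 -> 4 -> 3

Need to visit all 16 open cells exactly once, starting at 15 and ending at 3.
Cell 1 has only two open neighbours (5 and 2), so the path must pass straight through it: one of those is the cell it's entered from and the other is where it exits.
Route from 15: right 1 to 16, up 1 to 12, left 2 to 10, down 1 to 14, left 1 to 13, up 3 to 1, right 1 to 2, down 1 to 6, right 2 to 8, up 1 to 4, left 1 to 3 — 15 moves in all.
Check: all 16 open cells covered.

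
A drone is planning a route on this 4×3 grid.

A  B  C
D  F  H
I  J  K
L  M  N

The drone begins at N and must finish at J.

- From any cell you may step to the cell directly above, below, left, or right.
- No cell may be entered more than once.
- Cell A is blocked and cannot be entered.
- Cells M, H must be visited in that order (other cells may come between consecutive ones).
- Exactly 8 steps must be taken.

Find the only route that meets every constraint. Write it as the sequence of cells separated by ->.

N -> M -> L -> I -> D -> F -> H -> K -> J

The waypoints must appear in the order M, H, with no cell reused.
Route from N: 2× left (reaching L), 2× up (reaching D), 2× right (reaching H), down to K, left to J — 8 moves in all.
Check: order respected (M at step 1, H at step 6); 8 moves as required.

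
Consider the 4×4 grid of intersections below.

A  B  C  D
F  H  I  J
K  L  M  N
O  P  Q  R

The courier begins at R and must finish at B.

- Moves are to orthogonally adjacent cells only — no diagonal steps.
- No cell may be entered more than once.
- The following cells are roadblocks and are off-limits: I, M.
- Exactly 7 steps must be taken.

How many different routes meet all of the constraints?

6

Need simple routes of exactly 7 moves from R to B (Manhattan distance 5, so 1 moves are spent on a detour and 1 undoing it).
Enumerating: R Q P L H F A B | R Q P L K F A B | R Q P L K F H B | R Q P O K F A B | R Q P O K F H B | R Q P O K L H B.
That gives 6 routes.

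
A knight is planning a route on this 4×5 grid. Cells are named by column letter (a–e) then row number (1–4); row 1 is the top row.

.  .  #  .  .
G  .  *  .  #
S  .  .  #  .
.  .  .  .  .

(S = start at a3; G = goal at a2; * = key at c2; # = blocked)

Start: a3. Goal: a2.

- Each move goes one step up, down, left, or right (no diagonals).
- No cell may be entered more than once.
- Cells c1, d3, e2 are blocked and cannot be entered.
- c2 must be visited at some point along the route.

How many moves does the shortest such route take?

5

Any route passes through c2 somewhere between a3 and a2. Summing Manhattan distances along the two legs (a3 → c2 → a2) gives a lower bound of 3 + 2 = 5 moves.
A route of 5 moves achieves this: a3 → b3 → c3 → c2 → b2 → a2.
Since 5 matches the lower bound, it is optimal.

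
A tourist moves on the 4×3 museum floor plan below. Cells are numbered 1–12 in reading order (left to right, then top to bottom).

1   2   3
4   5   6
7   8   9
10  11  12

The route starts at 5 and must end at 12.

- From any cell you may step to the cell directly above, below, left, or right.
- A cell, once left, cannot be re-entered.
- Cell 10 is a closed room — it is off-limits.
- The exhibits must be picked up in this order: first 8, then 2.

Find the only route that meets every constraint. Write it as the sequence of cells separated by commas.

5, 8, 7, 4, 1, 2, 3, 6, 9, 12

The waypoints must appear in the order 8, 2, with no cell reused.
Route from 5: down 1 to 8, left 1 to 7, up 2 to 1, right 2 to 3, down 3 to 12 — 9 moves in all.
Check: order respected (8 at step 1, 2 at step 5).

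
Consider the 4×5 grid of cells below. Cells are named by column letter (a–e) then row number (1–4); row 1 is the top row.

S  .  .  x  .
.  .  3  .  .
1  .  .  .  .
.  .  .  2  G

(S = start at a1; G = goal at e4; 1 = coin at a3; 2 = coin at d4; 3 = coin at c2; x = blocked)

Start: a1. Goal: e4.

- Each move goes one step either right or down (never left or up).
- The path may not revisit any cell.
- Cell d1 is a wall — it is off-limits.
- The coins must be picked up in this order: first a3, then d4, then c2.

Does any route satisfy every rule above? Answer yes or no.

no

c2 lies above d4, so going from d4 to c2 would need an upward move — but moves only go right/down, so d4 cannot be visited before c2.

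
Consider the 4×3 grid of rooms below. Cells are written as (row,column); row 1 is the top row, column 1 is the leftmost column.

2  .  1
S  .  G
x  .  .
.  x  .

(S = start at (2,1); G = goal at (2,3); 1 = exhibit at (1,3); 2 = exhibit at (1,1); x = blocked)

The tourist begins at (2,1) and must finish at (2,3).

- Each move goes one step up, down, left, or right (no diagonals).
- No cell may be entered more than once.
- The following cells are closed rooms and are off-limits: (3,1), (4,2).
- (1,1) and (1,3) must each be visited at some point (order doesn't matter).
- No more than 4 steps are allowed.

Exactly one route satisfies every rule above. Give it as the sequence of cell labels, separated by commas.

(2,1), (1,1), (1,2), (1,3), (2,3)

The 4-move cap with required stops at (1,1), (1,3) leaves no slack for detours.
Route from (2,1): up to (1,1), 2× right (reaching (1,3)), down to (2,3) — 4 moves in all.
Check: all required cells visited; 4 ≤ 4 moves.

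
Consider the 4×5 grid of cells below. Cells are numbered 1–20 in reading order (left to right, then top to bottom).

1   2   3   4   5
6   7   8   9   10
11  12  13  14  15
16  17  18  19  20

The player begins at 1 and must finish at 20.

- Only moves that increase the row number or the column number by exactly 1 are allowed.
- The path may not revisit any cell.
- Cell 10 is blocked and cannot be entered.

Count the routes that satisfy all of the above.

30

A right/down-only route from 1 to 20 makes exactly 3 down-moves and 4 right-moves in some order.
With no other constraints that would be C(7,3) = 35 routes.
Subtract routes through each blocked cell (inclusion–exclusion for overlaps): − through 10: 5 → 30.
That gives 30 routes.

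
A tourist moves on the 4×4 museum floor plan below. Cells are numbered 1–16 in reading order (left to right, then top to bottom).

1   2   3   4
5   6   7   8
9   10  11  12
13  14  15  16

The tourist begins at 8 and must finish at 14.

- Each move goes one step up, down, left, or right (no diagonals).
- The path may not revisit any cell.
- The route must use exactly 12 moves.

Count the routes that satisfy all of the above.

24

Need simple routes of exactly 12 moves from 8 to 14 (Manhattan distance 4, so 4 moves are spent on a detour and 4 undoing it).
Branch systematically from the start, pruning whenever the remaining move budget drops below the Manhattan distance to 14 or differs from it in parity. Grouping the completions by first move — via 4: 9; via 12: 11; via 7: 4 — and summing: 9 + 11 + 4 = 24.
That gives 24 routes.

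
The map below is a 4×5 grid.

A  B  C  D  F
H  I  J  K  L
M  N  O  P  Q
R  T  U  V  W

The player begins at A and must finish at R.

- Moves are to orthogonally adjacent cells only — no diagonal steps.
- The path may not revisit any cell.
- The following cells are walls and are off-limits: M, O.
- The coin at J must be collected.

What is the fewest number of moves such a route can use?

Any route passes through J somewhere between A and R. Summing Manhattan distances along the two legs (A → J → R) gives a lower bound of 3 + 4 = 7 moves.
A route of 7 moves achieves this: A → B → C → J → I → N → T → R.
Since 7 matches the lower bound, it is optimal.

7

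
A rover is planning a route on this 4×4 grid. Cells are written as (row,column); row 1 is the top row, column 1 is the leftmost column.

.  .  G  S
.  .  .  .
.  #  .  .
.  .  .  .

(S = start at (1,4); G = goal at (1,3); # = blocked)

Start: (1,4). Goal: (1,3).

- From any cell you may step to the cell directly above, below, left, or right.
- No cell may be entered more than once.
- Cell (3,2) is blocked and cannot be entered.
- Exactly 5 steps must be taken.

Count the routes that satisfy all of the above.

2

Need simple routes of exactly 5 moves from (1,4) to (1,3) (Manhattan distance 1, so 2 moves are spent on a detour and 2 undoing it).
Enumerating: (1,4) (2,4) (3,4) (3,3) (2,3) (1,3) | (1,4) (2,4) (2,3) (2,2) (1,2) (1,3).
That gives 2 routes.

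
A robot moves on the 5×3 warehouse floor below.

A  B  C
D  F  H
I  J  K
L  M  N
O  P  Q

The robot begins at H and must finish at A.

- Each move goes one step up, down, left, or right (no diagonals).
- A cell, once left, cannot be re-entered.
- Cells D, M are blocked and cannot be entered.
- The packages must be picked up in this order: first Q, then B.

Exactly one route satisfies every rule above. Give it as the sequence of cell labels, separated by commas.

H, K, N, Q, P, O, L, I, J, F, B, A

The waypoints must appear in the order Q, B, with no cell reused.
Route from H: 3× down (reaching Q), 2× left (reaching O), 2× up (reaching I), right to J, 2× up (reaching B), left to A — 11 moves in all.
Check: order respected (Q at step 3, B at step 10).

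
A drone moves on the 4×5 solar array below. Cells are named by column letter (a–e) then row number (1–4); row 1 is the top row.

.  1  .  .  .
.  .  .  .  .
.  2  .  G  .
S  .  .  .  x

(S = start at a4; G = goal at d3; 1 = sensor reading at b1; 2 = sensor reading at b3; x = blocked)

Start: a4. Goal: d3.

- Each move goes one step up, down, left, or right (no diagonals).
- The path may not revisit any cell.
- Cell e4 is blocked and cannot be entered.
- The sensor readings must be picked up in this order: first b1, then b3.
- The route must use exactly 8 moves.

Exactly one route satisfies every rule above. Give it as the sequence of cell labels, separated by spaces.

a4 a3 a2 a1 b1 b2 b3 c3 d3

The waypoints must appear in the order b1, b3, with no cell reused.
Route from a4: up 3 to a1, right 1 to b1, down 2 to b3, right 2 to d3 — 8 moves in all.
Check: order respected (1 at step 4, 2 at step 6); 8 moves as required.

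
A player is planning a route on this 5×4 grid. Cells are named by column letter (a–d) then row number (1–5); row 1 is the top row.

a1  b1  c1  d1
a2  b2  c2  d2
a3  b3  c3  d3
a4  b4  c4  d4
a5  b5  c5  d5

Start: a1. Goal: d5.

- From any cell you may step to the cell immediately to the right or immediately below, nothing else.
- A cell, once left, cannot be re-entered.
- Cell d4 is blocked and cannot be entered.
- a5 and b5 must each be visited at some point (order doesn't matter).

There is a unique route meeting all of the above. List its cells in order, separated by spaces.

a1 a2 a3 a4 a5 b5 c5 d5

Moves only go right or down, so the column and row indices never decrease.
Route from a1: down 4 to a5, right 3 to d5 — 7 moves in all.
Check: all required cells visited.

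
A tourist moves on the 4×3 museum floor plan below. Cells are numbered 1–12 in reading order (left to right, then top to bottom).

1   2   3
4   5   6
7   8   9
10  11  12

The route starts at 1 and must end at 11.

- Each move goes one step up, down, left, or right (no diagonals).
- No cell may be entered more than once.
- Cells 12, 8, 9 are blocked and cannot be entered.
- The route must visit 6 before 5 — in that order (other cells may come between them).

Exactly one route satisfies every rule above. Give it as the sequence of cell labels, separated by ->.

The waypoints must appear in the order 6, 5, with no cell reused.
Route from 1: 2× right (reaching 3), down to 6, 2× left (reaching 4), 2× down (reaching 10), right to 11 — 8 moves in all.
Check: order respected (6 at step 3, 5 at step 4).

1 -> 2 -> 3 -> 6 -> 5 -> 4 -> 7 -> 10 -> 11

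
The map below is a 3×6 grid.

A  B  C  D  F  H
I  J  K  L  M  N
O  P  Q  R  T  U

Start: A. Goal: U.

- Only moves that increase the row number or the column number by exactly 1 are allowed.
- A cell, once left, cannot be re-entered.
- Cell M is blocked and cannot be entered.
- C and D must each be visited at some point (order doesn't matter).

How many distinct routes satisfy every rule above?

A right/down-only route from A to U makes exactly 2 down-moves and 5 right-moves in some order.
With no other constraints that would be C(7,2) = 21 routes.
A monotone route can only reach the required cells in the order C, D, so split there and multiply the segment counts (each segment already excludes blocked cells): A→C: 1; C→D: 1; D→U: 2; product = 2.
That gives 2 routes.

2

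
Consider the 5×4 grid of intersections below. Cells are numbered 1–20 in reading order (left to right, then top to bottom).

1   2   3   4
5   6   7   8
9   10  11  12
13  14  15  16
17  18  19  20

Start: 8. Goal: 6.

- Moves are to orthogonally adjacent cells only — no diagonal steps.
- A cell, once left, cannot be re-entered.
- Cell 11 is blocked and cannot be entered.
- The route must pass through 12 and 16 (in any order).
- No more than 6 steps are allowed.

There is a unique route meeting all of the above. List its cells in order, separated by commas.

The budget equals the shortest possible length, so every move has to be on a shortest route through the required cells.
Route from 8: 2× down (reaching 16), 2× left (reaching 14), 2× up (reaching 6) — 6 moves in all.
Check: all required cells visited; 6 ≤ 6 moves.

8, 12, 16, 15, 14, 10, 6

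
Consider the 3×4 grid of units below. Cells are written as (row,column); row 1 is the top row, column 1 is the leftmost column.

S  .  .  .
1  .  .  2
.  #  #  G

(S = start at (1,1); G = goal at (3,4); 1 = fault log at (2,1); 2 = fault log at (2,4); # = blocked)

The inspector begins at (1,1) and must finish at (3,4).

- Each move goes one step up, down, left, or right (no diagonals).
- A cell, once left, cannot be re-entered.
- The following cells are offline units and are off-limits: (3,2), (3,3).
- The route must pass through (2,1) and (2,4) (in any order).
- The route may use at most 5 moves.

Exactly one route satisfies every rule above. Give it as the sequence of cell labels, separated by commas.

Any route must reach (2,1) and (2,4) and still end at (3,4) within 5 moves, so the order of the required stops is forced.
Route from (1,1): down to (2,1), 3× right (reaching (2,4)), down to (3,4) — 5 moves in all.
Check: all required cells visited; 5 ≤ 5 moves.

(1,1), (2,1), (2,2), (2,3), (2,4), (3,4)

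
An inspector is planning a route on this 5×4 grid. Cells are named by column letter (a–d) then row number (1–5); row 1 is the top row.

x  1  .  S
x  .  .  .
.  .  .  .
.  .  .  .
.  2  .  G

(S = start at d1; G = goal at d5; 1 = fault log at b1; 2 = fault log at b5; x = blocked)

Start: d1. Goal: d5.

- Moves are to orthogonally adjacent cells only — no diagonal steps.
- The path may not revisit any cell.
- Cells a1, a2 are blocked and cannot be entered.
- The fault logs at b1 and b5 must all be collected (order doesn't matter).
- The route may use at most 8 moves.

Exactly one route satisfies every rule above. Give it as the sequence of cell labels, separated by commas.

d1, c1, b1, b2, b3, b4, b5, c5, d5

The 8-move cap with required stops at b1, b5 leaves no slack for detours.
Route from d1: 2× left (reaching b1), 4× down (reaching b5), 2× right (reaching d5) — 8 moves in all.
Check: all required cells visited; 8 ≤ 8 moves.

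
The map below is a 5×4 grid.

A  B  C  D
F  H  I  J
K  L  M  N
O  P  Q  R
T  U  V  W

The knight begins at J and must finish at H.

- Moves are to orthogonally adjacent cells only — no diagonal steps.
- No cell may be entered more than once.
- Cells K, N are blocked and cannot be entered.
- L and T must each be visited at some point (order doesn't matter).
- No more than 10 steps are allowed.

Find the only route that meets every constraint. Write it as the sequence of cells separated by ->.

J -> I -> M -> Q -> V -> U -> T -> O -> P -> L -> H

The budget equals the shortest possible length, so every move has to be on a shortest route through the required cells.
Route from J: left to I, 3× down (reaching V), 2× left (reaching T), up to O, right to P, 2× up (reaching H) — 10 moves in all.
Check: all required cells visited; 10 ≤ 10 moves.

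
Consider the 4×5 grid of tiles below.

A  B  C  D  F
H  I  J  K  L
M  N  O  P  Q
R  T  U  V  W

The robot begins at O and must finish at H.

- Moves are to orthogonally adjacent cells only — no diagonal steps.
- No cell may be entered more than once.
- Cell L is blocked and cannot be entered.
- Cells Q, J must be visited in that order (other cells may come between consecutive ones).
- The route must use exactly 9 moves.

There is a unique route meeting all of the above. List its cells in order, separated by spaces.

The waypoints must appear in the order Q, J, with no cell reused.
Route from O: down 1 to U, right 2 to W, up 1 to Q, left 1 to P, up 1 to K, left 3 to H — 9 moves in all.
Check: order respected (Q at step 4, J at step 7); 9 moves as required.

O U V W Q P K J I H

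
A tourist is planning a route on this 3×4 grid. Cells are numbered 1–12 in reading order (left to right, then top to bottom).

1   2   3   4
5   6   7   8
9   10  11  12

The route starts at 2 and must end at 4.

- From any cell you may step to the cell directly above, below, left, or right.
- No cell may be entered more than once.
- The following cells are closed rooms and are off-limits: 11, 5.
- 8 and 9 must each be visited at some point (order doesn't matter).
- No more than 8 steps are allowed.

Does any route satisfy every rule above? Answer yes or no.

no

9 must be visited but has only one open neighbour (10), and it is neither the start nor the goal — the route would have to enter and leave through 10, re-entering it.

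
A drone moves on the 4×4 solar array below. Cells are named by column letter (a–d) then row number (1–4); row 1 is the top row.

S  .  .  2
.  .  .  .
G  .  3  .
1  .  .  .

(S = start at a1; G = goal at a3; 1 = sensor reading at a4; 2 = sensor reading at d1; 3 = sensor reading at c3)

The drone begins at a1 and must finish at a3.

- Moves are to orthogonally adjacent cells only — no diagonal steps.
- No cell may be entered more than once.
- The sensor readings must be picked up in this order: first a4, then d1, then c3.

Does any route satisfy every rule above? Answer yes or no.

Ignoring the required order, 24 revisit-free routes from a1 to a3 pass through all of a4, d1, and c3; the waypoint orders that occur are d1 → c3 → a4 (22); c3 → d1 → a4 (2) — never a4 → d1 → c3.

no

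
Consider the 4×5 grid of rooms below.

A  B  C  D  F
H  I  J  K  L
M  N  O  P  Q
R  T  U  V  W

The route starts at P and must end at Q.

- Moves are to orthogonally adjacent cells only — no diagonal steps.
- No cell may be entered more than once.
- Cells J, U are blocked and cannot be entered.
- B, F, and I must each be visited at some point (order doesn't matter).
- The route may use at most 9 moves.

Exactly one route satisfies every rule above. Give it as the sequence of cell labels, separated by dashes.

The 9-move cap with required stops at B, F, I leaves no slack for detours.
Route from P: 2× left (reaching N), 2× up (reaching B), 3× right (reaching F), 2× down (reaching Q) — 9 moves in all.
Check: all required cells visited; 9 ≤ 9 moves.

P - O - N - I - B - C - D - F - L - Q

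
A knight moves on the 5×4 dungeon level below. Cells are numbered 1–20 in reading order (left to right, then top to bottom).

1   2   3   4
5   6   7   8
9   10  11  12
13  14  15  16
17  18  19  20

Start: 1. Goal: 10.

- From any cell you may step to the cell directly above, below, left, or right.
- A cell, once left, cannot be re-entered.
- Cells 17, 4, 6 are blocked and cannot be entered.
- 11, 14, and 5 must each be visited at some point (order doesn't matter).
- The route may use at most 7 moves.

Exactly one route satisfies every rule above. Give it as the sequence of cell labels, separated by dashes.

The budget equals the shortest possible length, so every move has to be on a shortest route through the required cells.
Route from 1: 3× down (reaching 13), 2× right (reaching 15), up to 11, left to 10 — 7 moves in all.
Check: all required cells visited; 7 ≤ 7 moves.

1 - 5 - 9 - 13 - 14 - 15 - 11 - 10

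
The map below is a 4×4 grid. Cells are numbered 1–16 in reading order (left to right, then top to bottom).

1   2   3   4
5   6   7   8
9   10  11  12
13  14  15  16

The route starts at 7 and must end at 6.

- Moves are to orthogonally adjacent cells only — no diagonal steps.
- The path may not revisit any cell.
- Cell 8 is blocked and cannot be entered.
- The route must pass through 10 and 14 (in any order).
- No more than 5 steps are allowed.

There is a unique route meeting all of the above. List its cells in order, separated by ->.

7 -> 11 -> 15 -> 14 -> 10 -> 6

The budget equals the shortest possible length, so every move has to be on a shortest route through the required cells.
Route from 7: 2× down (reaching 15), left to 14, 2× up (reaching 6) — 5 moves in all.
Check: all required cells visited; 5 ≤ 5 moves.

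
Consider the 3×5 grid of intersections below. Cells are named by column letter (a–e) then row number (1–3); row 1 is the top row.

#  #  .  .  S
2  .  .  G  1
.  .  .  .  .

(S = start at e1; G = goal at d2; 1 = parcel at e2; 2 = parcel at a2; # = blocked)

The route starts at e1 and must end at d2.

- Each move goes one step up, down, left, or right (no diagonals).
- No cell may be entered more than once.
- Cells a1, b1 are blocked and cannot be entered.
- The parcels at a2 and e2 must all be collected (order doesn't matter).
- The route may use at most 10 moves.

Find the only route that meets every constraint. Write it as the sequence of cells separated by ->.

Any route must reach a2 and e2 and still end at d2 within 10 moves, so the order of the required stops is forced.
Route from e1: 2× down (reaching e3), 4× left (reaching a3), up to a2, 3× right (reaching d2) — 10 moves in all.
Check: all required cells visited; 10 ≤ 10 moves.

e1 -> e2 -> e3 -> d3 -> c3 -> b3 -> a3 -> a2 -> b2 -> c2 -> d2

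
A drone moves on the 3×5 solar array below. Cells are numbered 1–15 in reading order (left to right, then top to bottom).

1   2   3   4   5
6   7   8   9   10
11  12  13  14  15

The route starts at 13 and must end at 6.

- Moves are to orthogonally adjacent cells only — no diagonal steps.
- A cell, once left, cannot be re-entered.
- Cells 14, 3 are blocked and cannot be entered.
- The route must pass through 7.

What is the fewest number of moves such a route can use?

3

Any route passes through 7 somewhere between 13 and 6. Summing Manhattan distances along the two legs (13 → 7 → 6) gives a lower bound of 2 + 1 = 3 moves.
A route of 3 moves achieves this: 13 → 8 → 7 → 6.
Since 3 matches the lower bound, it is optimal.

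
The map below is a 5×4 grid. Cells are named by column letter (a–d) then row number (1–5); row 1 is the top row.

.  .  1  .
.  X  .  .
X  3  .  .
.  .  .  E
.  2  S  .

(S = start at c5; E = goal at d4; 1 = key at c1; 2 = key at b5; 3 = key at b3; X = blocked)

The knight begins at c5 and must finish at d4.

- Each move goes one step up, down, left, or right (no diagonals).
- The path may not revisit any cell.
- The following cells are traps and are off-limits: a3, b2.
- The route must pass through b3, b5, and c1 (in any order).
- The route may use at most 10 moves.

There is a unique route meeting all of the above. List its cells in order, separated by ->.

The budget equals the shortest possible length, so every move has to be on a shortest route through the required cells.
Route from c5: left to b5, 2× up (reaching b3), right to c3, 2× up (reaching c1), right to d1, 3× down (reaching d4) — 10 moves in all.
Check: all required cells visited; 10 ≤ 10 moves.

c5 -> b5 -> b4 -> b3 -> c3 -> c2 -> c1 -> d1 -> d2 -> d3 -> d4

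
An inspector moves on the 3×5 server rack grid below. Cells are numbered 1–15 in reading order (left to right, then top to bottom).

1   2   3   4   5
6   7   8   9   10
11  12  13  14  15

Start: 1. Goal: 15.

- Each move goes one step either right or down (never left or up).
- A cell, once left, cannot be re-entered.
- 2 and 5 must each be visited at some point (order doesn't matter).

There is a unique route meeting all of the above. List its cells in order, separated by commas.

Moves only go right or down, so the column and row indices never decrease.
Route from 1: 4× right (reaching 5), 2× down (reaching 15) — 6 moves in all.
Check: all required cells visited.

1, 2, 3, 4, 5, 10, 15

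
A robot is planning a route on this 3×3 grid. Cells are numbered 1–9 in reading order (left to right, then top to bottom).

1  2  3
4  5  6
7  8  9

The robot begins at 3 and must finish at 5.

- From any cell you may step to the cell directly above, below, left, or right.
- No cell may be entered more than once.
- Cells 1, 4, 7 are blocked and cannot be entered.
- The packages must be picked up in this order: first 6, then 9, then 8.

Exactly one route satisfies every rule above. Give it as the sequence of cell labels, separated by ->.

3 -> 6 -> 9 -> 8 -> 5

The waypoints must appear in the order 6, 9, 8, with no cell reused.
Route from 3: 2× down (reaching 9), left to 8, up to 5 — 4 moves in all.
Check: order respected (6 at step 1, 9 at step 2, 8 at step 3).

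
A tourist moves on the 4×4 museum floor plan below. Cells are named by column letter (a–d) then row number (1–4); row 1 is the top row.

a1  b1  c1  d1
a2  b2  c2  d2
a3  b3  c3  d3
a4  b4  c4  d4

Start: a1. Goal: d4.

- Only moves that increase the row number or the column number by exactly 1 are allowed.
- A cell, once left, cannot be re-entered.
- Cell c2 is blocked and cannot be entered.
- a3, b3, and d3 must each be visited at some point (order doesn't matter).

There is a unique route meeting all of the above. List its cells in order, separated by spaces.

a1 a2 a3 b3 c3 d3 d4

Moves only go right or down, so the column and row indices never decrease.
Route from a1: down 2 to a3, right 3 to d3, down 1 to d4 — 6 moves in all.
Check: all required cells visited.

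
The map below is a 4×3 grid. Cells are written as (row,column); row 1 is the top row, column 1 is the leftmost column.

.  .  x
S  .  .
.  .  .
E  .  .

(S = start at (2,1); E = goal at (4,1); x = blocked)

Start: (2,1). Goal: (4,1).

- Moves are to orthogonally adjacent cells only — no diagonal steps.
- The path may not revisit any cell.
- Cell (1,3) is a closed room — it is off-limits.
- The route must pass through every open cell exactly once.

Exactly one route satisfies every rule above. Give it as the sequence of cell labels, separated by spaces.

Need to visit all 11 open cells exactly once, starting at (2,1) and ending at (4,1).
Route from (2,1): up 1 to (1,1), right 1 to (1,2), down 1 to (2,2), right 1 to (2,3), down 2 to (4,3), left 1 to (4,2), up 1 to (3,2), left 1 to (3,1), down 1 to (4,1) — 10 moves in all.
Check: all 11 open cells covered.

(2,1) (1,1) (1,2) (2,2) (2,3) (3,3) (4,3) (4,2) (3,2) (3,1) (4,1)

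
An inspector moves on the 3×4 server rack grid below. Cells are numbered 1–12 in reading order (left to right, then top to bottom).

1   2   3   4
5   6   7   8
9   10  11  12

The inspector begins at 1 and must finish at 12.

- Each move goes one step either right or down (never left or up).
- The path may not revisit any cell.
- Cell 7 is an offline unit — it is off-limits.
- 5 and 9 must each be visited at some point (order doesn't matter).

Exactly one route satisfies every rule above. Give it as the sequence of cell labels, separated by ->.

Moves only go right or down, so the column and row indices never decrease.
Route from 1: 2× down (reaching 9), 3× right (reaching 12) — 5 moves in all.
Check: all required cells visited.

1 -> 5 -> 9 -> 10 -> 11 -> 12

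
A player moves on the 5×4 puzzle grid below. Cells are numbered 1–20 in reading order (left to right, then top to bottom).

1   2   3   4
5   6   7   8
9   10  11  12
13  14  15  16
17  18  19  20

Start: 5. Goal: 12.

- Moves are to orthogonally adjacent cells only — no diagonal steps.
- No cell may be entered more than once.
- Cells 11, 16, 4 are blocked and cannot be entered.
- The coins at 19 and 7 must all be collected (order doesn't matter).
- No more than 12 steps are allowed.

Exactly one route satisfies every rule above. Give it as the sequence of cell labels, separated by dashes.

5 - 9 - 13 - 17 - 18 - 19 - 15 - 14 - 10 - 6 - 7 - 8 - 12

The 12-move cap with required stops at 19, 7 leaves no slack for detours.
Route from 5: 3× down (reaching 17), 2× right (reaching 19), up to 15, left to 14, 2× up (reaching 6), 2× right (reaching 8), down to 12 — 12 moves in all.
Check: all required cells visited; 12 ≤ 12 moves.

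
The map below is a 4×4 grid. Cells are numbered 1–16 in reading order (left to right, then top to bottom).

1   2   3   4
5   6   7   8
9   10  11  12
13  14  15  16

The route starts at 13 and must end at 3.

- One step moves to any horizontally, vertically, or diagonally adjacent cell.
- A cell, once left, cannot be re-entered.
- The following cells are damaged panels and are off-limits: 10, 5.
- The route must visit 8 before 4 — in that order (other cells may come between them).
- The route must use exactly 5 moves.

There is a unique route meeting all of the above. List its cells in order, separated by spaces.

13 14 11 8 4 3

The waypoints must appear in the order 8, 4, with no cell reused.
Route from 13: right 1 to 14, up-right 2 to 8, up 1 to 4, left 1 to 3 — 5 moves in all.
Check: order respected (8 at step 3, 4 at step 4); 5 moves as required.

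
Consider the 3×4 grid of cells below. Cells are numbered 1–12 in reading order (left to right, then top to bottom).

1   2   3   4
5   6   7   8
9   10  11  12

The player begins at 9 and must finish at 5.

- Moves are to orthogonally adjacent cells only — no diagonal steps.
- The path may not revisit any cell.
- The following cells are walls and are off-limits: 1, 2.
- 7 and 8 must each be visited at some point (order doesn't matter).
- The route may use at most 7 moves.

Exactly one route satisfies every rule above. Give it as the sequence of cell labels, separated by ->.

9 -> 10 -> 11 -> 12 -> 8 -> 7 -> 6 -> 5

Any route must reach 7 and 8 and still end at 5 within 7 moves, so the order of the required stops is forced.
Route from 9: 3× right (reaching 12), up to 8, 3× left (reaching 5) — 7 moves in all.
Check: all required cells visited; 7 ≤ 7 moves.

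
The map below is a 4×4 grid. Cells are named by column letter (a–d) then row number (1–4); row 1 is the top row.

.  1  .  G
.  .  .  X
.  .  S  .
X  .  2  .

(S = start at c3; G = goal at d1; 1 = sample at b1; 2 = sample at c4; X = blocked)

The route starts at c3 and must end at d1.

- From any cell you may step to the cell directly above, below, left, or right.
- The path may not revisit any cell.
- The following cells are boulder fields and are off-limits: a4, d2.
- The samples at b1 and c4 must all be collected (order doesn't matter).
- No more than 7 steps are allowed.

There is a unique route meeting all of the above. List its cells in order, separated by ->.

The budget equals the shortest possible length, so every move has to be on a shortest route through the required cells.
Route from c3: down 1 to c4, left 1 to b4, up 3 to b1, right 2 to d1 — 7 moves in all.
Check: all required cells visited; 7 ≤ 7 moves.

c3 -> c4 -> b4 -> b3 -> b2 -> b1 -> c1 -> d1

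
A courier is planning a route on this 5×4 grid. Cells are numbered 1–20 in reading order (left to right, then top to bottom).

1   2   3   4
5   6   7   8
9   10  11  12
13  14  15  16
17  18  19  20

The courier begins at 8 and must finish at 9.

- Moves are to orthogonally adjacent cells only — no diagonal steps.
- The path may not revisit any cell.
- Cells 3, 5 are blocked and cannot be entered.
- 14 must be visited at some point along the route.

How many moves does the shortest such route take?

Any route passes through 14 somewhere between 8 and 9. Summing Manhattan distances along the two legs (8 → 14 → 9) gives a lower bound of 4 + 2 = 6 moves.
A route of 6 moves achieves this: 8 → 12 → 16 → 15 → 14 → 10 → 9.
Since 6 matches the lower bound, it is optimal.

6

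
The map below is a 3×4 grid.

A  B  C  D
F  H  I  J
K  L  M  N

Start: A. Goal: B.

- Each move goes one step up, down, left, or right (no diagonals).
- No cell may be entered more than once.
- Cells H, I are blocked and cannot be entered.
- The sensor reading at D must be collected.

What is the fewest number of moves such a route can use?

Any route passes through D somewhere between A and B. Summing Manhattan distances along the two legs (A → D → B) gives a lower bound of 3 + 2 = 5 moves.
The shortest route satisfying every rule uses 9 moves: A → F → K → L → M → N → J → D → C → B.
The no-revisit rule (legs can't share cells) pushes the minimum above the 5-move bound; an exhaustive check rules out every length from 5 to 8 (on a 4-connected grid the length of any start-to-goal walk has the same parity as the Manhattan bound, so only lengths 5, 7, 9, … need checking), leaving 9 as the minimum.

9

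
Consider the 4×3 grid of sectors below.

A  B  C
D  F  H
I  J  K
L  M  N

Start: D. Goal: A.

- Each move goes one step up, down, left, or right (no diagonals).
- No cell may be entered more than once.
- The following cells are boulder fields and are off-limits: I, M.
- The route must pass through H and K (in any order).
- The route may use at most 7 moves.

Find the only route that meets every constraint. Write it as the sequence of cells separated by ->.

The budget equals the shortest possible length, so every move has to be on a shortest route through the required cells.
Route from D: right 1 to F, down 1 to J, right 1 to K, up 2 to C, left 2 to A — 7 moves in all.
Check: all required cells visited; 7 ≤ 7 moves.

D -> F -> J -> K -> H -> C -> B -> A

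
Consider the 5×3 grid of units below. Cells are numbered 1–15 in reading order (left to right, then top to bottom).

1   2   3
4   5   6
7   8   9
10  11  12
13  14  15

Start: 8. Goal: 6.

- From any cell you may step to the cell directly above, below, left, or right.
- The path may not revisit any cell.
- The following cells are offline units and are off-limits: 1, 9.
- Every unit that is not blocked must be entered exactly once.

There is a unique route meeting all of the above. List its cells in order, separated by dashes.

Need to visit all 13 open cells exactly once, starting at 8 and ending at 6.
Route from 8: down 1 to 11, right 1 to 12, down 1 to 15, left 2 to 13, up 3 to 4, right 1 to 5, up 1 to 2, right 1 to 3, down 1 to 6 — 12 moves in all.
Check: all 13 open cells covered.

8 - 11 - 12 - 15 - 14 - 13 - 10 - 7 - 4 - 5 - 2 - 3 - 6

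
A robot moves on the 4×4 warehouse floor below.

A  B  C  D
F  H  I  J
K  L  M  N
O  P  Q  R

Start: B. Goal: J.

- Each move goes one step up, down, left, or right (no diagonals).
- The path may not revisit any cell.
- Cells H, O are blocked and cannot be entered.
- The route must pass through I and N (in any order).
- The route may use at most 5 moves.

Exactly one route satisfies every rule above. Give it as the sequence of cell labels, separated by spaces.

B C I M N J

The 5-move cap with required stops at I, N leaves no slack for detours.
Route from B: right to C, 2× down (reaching M), right to N, up to J — 5 moves in all.
Check: all required cells visited; 5 ≤ 5 moves.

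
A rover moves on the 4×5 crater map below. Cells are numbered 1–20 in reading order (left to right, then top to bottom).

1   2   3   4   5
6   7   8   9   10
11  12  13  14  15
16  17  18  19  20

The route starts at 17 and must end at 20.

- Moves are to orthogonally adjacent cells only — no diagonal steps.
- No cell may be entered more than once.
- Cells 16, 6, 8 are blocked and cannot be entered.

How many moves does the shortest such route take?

3

The Manhattan distance from 17 to 20 is |4−4| + |2−5| = 3, so at least 3 moves are needed.
A route of 3 moves achieves this: 17 → 18 → 19 → 20.
Since 3 matches the lower bound, it is optimal.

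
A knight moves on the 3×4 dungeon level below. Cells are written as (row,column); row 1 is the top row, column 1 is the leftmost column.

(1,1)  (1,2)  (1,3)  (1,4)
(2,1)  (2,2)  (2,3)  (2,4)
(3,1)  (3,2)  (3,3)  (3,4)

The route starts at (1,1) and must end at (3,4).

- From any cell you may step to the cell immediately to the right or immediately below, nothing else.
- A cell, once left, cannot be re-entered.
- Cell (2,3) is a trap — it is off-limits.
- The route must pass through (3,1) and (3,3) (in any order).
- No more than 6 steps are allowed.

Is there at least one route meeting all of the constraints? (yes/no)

One route that works: (1,1) → (2,1) → (3,1) → (3,2) → (3,3) → (3,4).

yes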